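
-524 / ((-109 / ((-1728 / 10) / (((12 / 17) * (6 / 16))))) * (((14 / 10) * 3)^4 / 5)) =-356320000 / 7066143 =-50.43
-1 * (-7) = 7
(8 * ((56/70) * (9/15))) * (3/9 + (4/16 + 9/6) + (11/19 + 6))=632/19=33.26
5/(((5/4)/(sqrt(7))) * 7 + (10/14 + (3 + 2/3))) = 154560/58249 - 44100 * sqrt(7)/58249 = 0.65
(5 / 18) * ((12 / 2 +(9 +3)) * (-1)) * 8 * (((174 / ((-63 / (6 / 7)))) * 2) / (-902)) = -4640 / 22099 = -0.21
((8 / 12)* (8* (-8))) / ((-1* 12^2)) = 8 / 27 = 0.30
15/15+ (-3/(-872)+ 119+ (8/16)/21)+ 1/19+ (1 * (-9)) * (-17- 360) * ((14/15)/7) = 995908901/1739640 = 572.48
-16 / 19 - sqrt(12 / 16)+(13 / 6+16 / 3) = 253 / 38 - sqrt(3) / 2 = 5.79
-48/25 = -1.92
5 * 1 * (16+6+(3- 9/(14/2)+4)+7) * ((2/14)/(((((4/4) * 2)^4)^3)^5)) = 1215/56493153725735501824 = 0.00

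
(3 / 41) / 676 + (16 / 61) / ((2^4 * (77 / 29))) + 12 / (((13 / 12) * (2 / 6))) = 33.24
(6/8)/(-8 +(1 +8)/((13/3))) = -39/308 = -0.13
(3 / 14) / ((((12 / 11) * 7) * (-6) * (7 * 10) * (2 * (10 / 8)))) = -11 / 411600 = -0.00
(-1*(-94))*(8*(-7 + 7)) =0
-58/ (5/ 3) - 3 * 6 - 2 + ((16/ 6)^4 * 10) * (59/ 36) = 2821054/ 3645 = 773.95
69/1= 69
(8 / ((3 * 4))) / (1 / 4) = 8 / 3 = 2.67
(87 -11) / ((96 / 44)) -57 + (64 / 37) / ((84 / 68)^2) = -686395 / 32634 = -21.03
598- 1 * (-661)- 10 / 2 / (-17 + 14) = 3782 / 3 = 1260.67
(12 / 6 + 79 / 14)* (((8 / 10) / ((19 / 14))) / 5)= 0.90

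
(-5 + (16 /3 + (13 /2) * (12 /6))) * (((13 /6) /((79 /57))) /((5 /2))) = 1976 /237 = 8.34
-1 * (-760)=760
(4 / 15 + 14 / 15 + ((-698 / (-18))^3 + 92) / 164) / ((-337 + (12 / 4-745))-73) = -213595421 / 688642560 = -0.31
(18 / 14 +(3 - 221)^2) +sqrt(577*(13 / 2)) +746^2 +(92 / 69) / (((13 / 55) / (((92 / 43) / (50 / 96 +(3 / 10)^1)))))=sqrt(15002) / 2 +465643203947 / 770861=604117.23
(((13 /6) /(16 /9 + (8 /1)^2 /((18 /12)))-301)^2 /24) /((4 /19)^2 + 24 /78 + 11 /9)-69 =792611390084559 /340433920000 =2328.24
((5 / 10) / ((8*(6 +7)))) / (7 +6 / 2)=1 / 2080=0.00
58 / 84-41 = -1693 / 42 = -40.31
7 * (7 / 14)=7 / 2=3.50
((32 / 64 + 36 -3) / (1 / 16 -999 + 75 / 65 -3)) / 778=-0.00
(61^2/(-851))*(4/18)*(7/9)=-52094/68931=-0.76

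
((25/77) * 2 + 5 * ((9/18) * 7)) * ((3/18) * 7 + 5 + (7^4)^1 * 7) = 281956805/924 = 305148.06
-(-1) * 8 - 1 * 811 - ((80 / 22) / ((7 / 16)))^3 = -628739999 / 456533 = -1377.21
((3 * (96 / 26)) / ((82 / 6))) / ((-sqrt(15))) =-144 * sqrt(15) / 2665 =-0.21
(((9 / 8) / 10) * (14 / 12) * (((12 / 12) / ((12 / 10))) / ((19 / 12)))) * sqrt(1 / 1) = 21 / 304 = 0.07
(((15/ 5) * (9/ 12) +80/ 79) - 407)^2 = 16276911561/ 99856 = 163003.84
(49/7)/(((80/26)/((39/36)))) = 1183/480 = 2.46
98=98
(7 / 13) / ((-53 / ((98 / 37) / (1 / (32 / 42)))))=-1568 / 76479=-0.02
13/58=0.22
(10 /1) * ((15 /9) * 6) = 100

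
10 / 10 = 1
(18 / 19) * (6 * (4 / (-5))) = -432 / 95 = -4.55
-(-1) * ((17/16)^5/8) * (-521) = -739745497/8388608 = -88.18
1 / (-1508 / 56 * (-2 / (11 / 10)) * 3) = 77 / 11310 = 0.01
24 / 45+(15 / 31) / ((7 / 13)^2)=2.20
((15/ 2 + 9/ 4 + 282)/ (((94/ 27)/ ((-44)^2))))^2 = 58143339531684/ 2209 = 26321113414.07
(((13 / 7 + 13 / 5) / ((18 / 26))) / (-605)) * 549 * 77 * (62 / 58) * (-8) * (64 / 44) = 490873344 / 87725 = 5595.59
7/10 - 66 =-653/10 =-65.30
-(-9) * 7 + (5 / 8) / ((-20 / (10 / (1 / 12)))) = 237 / 4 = 59.25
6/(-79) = -6/79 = -0.08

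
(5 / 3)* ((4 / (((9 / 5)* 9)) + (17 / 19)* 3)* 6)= 45110 / 1539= 29.31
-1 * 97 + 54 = -43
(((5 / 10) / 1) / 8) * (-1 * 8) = -1 / 2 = -0.50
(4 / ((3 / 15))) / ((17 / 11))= 220 / 17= 12.94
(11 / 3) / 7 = 11 / 21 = 0.52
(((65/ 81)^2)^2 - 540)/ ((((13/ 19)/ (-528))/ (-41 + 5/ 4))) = -1029158696104220/ 62178597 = -16551655.16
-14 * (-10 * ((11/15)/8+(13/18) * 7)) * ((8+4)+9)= 90797/6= 15132.83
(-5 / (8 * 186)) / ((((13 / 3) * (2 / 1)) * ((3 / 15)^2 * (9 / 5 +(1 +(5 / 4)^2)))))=-0.00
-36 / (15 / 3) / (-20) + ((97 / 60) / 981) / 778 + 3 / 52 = 1243288427 / 2976550200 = 0.42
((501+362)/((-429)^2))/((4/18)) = 863/40898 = 0.02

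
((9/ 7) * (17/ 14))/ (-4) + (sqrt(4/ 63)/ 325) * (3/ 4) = -153/ 392 + sqrt(7)/ 4550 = -0.39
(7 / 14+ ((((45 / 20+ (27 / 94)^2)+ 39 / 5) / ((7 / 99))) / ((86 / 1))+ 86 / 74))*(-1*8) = -3275432742 / 123008165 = -26.63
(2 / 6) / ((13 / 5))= 5 / 39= 0.13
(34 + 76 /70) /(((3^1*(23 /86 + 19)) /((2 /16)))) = 13201 /173985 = 0.08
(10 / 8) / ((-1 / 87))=-435 / 4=-108.75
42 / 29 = 1.45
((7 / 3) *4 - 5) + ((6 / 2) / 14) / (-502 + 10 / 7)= 30365 / 7008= 4.33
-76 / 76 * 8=-8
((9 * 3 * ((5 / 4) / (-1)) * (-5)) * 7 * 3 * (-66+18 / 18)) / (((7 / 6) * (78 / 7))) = -17718.75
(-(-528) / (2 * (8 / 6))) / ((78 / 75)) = 2475 / 13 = 190.38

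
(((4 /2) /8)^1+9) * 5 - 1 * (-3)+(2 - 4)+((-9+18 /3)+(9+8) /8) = 371 /8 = 46.38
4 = 4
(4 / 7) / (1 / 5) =20 / 7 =2.86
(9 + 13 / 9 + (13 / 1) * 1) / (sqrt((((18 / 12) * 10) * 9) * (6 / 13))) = 211 * sqrt(130) / 810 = 2.97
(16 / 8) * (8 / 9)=16 / 9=1.78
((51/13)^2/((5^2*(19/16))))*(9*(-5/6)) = -62424/16055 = -3.89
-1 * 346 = -346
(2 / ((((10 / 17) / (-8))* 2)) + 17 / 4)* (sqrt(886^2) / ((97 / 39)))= -3230799 / 970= -3330.72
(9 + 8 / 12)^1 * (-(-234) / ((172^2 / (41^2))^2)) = 3195935691 / 437606528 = 7.30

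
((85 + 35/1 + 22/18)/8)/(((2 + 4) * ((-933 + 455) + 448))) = -1091/12960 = -0.08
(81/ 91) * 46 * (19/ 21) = 23598/ 637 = 37.05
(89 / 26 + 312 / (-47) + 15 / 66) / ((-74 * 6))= 3347 / 497354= 0.01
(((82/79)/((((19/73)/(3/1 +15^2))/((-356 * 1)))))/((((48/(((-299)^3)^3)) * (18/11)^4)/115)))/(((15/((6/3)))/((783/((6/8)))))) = 49685995186768201287724397351018081/172773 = 287579628684853543596073400000.00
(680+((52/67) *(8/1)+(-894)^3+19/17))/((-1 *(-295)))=-813834061911/336005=-2422089.14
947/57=16.61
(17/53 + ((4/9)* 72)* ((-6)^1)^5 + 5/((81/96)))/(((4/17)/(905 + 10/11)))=-60319979566465/62964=-958007425.93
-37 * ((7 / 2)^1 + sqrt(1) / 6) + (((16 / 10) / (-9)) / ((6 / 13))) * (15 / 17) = -20809 / 153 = -136.01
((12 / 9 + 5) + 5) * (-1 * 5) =-170 / 3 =-56.67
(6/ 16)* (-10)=-15/ 4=-3.75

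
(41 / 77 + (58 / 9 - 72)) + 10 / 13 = -578863 / 9009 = -64.25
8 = 8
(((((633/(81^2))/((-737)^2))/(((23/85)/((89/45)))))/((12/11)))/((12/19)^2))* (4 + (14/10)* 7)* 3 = 115246723/933049782720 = 0.00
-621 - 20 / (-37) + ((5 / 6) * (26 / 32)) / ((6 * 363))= -4800030811 / 7736256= -620.46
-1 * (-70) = 70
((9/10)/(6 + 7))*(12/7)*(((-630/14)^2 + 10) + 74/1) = 113886/455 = 250.30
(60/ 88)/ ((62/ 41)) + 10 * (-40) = -399.55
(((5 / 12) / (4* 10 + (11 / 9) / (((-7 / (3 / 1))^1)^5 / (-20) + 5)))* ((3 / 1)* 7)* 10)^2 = 4.75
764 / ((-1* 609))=-764 / 609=-1.25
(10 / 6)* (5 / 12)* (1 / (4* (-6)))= -25 / 864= -0.03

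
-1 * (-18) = 18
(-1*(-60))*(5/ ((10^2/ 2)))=6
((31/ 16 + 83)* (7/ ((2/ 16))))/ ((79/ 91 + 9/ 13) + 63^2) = 865683/ 722642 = 1.20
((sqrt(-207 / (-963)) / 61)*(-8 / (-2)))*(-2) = -0.06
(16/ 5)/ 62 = 8/ 155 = 0.05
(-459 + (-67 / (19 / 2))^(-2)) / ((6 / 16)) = -16482886 / 13467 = -1223.95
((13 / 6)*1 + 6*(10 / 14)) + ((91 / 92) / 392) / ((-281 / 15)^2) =7874631383 / 1220421216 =6.45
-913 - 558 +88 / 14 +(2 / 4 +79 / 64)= -655415 / 448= -1462.98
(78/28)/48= 13/224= 0.06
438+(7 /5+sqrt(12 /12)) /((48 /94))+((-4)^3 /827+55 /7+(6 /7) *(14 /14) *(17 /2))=26500043 /57890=457.77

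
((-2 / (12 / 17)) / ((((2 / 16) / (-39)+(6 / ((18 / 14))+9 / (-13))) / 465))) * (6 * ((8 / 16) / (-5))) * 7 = 82212 / 59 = 1393.42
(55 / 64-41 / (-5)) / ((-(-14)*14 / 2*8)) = 2899 / 250880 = 0.01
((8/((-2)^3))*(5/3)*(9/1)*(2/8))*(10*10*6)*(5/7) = -11250/7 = -1607.14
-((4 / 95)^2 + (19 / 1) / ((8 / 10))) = -857439 / 36100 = -23.75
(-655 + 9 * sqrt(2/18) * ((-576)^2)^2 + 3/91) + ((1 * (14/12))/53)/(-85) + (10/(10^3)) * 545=330225941878.48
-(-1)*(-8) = -8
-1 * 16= -16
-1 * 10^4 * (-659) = 6590000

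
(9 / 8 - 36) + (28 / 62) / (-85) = -735277 / 21080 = -34.88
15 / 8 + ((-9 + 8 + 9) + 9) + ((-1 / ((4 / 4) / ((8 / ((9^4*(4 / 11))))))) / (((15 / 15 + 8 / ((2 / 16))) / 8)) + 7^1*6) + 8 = 234980807 / 3411720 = 68.87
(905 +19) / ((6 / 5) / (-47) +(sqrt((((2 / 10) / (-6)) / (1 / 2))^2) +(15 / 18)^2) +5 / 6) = 7817040 / 13273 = 588.94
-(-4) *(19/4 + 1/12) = 58/3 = 19.33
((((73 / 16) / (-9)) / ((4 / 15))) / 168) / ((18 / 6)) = -365 / 96768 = -0.00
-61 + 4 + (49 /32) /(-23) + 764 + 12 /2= 524719 /736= 712.93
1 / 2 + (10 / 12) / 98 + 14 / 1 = 8531 / 588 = 14.51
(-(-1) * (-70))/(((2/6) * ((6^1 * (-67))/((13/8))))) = 455/536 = 0.85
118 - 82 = 36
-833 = -833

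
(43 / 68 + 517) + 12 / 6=35335 / 68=519.63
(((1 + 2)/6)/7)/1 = 1/14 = 0.07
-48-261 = -309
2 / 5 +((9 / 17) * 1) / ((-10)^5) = 679991 / 1700000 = 0.40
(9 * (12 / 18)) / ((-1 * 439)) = -6 / 439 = -0.01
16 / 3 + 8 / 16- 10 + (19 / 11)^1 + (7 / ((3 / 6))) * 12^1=10927 / 66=165.56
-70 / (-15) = 14 / 3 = 4.67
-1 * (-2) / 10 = 1 / 5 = 0.20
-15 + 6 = -9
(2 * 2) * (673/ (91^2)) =2692/ 8281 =0.33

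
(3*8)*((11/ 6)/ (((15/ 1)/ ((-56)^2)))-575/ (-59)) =8348056/ 885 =9432.83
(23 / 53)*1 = 23 / 53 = 0.43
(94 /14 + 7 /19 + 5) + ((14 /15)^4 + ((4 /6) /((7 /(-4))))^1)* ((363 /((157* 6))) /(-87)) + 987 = 91883239044406 /91967754375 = 999.08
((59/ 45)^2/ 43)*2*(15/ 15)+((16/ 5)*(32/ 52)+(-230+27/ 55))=-2832268199/ 12451725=-227.46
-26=-26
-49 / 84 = -7 / 12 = -0.58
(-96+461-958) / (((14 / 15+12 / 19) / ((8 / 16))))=-169005 / 892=-189.47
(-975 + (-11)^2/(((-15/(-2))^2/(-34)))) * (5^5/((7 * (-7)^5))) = 29478875/1058841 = 27.84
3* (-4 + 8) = 12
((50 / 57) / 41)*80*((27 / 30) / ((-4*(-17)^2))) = -300 / 225131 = -0.00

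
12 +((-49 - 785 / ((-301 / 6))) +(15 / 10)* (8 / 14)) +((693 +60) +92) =248176 / 301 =824.50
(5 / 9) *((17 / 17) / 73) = 5 / 657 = 0.01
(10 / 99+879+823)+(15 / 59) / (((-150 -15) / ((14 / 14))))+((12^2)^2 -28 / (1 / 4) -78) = 22248.10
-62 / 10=-6.20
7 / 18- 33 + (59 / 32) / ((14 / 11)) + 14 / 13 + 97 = 3507389 / 52416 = 66.91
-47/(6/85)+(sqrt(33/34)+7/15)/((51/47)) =-1018067/1530+47 * sqrt(1122)/1734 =-664.50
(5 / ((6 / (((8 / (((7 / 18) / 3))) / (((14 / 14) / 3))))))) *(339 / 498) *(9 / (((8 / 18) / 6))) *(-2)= -14827860 / 581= -25521.27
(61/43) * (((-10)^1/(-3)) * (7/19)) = 4270/2451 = 1.74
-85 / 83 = -1.02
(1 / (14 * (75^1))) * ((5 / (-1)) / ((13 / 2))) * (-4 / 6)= 2 / 4095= 0.00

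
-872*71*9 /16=-69651 /2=-34825.50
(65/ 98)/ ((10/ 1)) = 13/ 196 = 0.07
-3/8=-0.38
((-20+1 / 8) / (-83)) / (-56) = -0.00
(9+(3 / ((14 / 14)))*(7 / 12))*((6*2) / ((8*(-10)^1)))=-129 / 80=-1.61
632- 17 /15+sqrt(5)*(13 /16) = 632.68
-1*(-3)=3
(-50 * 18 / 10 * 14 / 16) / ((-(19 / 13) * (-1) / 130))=-7004.61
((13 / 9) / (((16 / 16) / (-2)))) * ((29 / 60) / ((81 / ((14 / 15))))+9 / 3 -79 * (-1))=-38858339 / 164025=-236.90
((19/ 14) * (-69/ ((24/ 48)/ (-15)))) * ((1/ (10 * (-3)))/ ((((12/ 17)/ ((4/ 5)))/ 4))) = -14858/ 35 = -424.51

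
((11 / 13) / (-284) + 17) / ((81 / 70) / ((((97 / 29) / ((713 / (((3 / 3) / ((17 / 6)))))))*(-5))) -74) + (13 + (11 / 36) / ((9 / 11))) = 57706932440437 / 4340842354836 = 13.29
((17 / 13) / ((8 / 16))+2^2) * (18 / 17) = 7.00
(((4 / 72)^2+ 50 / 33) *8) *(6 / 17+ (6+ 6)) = 757540 / 5049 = 150.04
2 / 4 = 1 / 2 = 0.50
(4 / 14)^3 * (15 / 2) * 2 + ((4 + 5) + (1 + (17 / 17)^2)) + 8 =6637 / 343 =19.35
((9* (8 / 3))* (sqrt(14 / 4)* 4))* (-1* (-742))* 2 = 71232* sqrt(14) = 266525.74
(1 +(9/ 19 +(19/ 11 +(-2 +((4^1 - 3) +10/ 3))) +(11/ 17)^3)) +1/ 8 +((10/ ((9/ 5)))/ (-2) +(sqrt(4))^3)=824508073/ 73930824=11.15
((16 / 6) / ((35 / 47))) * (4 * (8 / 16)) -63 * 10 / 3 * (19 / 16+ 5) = -1085459 / 840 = -1292.21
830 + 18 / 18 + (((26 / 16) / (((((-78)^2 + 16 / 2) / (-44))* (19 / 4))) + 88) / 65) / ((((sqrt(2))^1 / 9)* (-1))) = 831 - 45834921* sqrt(2) / 7523620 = 822.38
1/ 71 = 0.01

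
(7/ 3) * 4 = 28/ 3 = 9.33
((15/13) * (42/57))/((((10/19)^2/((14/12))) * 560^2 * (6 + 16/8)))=19/13312000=0.00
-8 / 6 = -4 / 3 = -1.33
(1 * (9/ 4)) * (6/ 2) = 27/ 4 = 6.75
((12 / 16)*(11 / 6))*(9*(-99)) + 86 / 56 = -68521 / 56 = -1223.59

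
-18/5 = -3.60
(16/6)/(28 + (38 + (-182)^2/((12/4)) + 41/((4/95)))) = 32/144973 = 0.00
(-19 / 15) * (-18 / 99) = 38 / 165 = 0.23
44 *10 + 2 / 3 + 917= 4073 / 3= 1357.67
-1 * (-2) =2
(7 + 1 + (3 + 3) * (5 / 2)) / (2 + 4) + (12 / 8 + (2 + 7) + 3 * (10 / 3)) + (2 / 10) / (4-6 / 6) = 122 / 5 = 24.40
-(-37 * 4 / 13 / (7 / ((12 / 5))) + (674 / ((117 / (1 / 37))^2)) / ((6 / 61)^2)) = 46039804981 / 11806351830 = 3.90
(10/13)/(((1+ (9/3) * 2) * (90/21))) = 1/39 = 0.03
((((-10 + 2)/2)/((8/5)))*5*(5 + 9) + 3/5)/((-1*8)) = 109/5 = 21.80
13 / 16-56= -883 / 16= -55.19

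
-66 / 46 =-33 / 23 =-1.43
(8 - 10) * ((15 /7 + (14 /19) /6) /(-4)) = 452 /399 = 1.13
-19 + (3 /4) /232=-17629 /928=-19.00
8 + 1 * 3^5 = 251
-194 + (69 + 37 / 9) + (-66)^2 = 38116 / 9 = 4235.11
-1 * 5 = -5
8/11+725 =725.73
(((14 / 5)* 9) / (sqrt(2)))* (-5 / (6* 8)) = -21* sqrt(2) / 16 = -1.86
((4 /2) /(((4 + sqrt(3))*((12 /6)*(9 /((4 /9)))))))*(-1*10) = -160 /1053 + 40*sqrt(3) /1053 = -0.09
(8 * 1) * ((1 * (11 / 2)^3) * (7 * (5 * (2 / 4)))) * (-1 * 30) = -698775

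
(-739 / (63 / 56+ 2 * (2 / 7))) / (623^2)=-5912 / 5267465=-0.00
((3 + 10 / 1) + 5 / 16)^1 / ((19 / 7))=1491 / 304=4.90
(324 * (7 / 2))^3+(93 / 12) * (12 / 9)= 4374822343 / 3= 1458274114.33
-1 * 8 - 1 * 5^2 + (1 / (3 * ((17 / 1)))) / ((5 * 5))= -42074 / 1275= -33.00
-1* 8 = -8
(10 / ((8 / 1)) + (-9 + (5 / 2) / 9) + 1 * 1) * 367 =-85511 / 36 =-2375.31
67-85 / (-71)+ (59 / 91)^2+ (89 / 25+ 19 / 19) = 1075620239 / 14698775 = 73.18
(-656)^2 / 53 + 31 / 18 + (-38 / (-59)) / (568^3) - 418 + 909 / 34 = 338855142349310423 / 43836343716096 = 7730.00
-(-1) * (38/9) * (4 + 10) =532/9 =59.11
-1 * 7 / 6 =-7 / 6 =-1.17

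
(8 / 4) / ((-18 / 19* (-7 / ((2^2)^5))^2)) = -19922944 / 441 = -45176.74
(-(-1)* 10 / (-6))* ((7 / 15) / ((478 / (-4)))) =14 / 2151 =0.01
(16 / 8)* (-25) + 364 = 314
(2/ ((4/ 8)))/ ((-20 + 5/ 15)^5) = -972/ 714924299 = -0.00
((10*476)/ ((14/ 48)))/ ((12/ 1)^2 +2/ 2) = 3264/ 29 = 112.55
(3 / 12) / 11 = 1 / 44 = 0.02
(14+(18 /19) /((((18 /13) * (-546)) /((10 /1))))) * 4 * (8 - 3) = 111620 /399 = 279.75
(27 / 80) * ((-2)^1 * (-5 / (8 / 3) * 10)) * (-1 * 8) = -405 / 4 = -101.25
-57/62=-0.92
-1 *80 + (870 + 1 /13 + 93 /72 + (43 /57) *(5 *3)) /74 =-29861207 /438672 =-68.07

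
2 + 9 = 11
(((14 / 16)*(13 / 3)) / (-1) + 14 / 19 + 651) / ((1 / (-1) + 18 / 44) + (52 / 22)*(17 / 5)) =87.03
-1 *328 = -328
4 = 4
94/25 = 3.76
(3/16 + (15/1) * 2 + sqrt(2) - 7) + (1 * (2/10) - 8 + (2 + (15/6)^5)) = sqrt(2) + 18407/160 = 116.46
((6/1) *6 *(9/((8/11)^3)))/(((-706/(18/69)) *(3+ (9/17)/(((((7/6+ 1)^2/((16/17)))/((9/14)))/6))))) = -36859179357/403786318976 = -0.09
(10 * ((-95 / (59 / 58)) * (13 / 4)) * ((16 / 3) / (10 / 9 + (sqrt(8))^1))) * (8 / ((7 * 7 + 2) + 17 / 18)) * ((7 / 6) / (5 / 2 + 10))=57762432 / 1511521 - 519861888 * sqrt(2) / 7557605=-59.06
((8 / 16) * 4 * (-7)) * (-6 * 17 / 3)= 476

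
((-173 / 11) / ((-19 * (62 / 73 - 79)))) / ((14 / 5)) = -12629 / 3338566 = -0.00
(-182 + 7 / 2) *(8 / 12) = -119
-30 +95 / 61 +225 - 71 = 7659 / 61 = 125.56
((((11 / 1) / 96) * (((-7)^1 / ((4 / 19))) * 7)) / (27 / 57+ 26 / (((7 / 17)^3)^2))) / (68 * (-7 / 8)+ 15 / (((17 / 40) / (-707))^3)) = 1460630099999 / 20175718721925337177151424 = 0.00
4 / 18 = 2 / 9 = 0.22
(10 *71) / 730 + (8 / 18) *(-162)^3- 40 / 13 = -1793202029 / 949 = -1889570.10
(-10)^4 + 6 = 10006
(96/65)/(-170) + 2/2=5477/5525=0.99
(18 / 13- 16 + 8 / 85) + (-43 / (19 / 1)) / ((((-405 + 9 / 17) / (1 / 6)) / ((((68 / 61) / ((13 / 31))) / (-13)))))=-2493597800893 / 171718146990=-14.52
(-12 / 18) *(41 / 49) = -82 / 147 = -0.56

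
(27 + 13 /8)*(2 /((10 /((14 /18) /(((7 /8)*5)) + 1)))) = 12137 /1800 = 6.74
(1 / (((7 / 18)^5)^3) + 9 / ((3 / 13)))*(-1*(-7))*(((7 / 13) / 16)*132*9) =2003807254098774824073 / 5038228541164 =397720595.19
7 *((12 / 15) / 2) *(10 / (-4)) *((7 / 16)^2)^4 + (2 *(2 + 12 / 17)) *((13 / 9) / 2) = 2562216341137 / 657129996288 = 3.90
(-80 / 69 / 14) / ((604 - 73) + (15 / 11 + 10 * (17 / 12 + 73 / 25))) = -4400 / 30588551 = -0.00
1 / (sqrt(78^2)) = 1 / 78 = 0.01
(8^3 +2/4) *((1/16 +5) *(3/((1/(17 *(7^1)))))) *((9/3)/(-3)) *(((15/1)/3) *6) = -444598875/16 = -27787429.69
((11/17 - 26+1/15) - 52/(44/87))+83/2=-485851/5610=-86.60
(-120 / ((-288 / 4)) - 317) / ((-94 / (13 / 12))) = 6149 / 1692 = 3.63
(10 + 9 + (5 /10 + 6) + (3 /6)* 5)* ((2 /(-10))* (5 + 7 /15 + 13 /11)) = -30716 /825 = -37.23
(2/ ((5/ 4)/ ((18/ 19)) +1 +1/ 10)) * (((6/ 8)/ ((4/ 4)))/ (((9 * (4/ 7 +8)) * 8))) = 7/ 6968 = 0.00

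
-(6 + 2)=-8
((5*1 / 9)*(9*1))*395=1975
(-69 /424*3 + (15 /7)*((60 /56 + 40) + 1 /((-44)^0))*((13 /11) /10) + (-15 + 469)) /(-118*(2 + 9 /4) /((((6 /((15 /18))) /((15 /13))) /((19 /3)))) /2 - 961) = -24822415098 /65001837439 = -0.38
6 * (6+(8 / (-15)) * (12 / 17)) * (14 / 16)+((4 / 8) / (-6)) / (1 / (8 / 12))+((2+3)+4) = 29428 / 765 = 38.47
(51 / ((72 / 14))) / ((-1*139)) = -119 / 1668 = -0.07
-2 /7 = -0.29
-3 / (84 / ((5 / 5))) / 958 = -1 / 26824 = -0.00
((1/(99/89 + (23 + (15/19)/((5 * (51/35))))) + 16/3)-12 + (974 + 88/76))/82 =11.81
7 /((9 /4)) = 28 /9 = 3.11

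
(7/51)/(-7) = -0.02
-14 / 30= -0.47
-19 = -19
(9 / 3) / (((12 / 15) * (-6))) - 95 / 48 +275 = 13075 / 48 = 272.40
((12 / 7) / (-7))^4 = 20736 / 5764801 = 0.00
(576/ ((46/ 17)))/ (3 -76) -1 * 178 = -303758/ 1679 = -180.92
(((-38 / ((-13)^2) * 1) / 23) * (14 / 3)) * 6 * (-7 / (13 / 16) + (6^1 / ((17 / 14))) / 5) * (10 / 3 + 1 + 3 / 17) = 17934784 / 1904799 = 9.42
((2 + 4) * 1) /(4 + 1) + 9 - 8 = 11 /5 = 2.20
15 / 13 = 1.15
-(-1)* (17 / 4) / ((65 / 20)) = 17 / 13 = 1.31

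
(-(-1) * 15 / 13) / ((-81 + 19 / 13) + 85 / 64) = -960 / 65071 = -0.01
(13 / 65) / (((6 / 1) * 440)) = 1 / 13200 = 0.00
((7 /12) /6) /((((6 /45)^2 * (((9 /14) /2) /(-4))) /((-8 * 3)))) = 4900 /3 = 1633.33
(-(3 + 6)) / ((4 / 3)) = -27 / 4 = -6.75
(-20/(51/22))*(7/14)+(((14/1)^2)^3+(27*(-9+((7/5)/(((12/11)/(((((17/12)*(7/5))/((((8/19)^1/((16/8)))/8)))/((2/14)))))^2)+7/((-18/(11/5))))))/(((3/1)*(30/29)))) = 381080255451259/36720000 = 10378002.60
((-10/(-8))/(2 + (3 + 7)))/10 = 1/96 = 0.01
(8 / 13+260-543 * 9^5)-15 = -416823698 / 13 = -32063361.38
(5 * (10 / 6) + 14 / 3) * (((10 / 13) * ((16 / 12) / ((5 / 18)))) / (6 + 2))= 6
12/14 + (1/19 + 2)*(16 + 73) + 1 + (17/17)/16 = 392837/2128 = 184.60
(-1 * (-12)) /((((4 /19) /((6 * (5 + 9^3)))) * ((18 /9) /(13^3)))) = 275754258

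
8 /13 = 0.62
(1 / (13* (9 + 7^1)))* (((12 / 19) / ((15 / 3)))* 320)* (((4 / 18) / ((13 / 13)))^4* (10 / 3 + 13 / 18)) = 9344 / 4861701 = 0.00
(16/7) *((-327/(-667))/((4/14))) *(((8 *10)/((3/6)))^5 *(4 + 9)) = 3565997260800000/667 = 5346322729835.08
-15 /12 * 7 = -35 /4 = -8.75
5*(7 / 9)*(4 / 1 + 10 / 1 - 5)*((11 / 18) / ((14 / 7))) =385 / 36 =10.69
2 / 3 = 0.67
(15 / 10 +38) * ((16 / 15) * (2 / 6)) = 632 / 45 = 14.04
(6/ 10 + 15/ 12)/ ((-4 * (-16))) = 37/ 1280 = 0.03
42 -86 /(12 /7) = -49 /6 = -8.17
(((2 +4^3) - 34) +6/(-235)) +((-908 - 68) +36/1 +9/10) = -426349/470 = -907.13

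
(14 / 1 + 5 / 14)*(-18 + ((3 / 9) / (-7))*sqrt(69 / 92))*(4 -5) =67*sqrt(3) / 196 + 1809 / 7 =259.02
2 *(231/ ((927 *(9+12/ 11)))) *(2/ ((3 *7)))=484/ 102897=0.00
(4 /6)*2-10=-26 /3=-8.67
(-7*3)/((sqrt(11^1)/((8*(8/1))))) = -1344*sqrt(11)/11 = -405.23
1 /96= 0.01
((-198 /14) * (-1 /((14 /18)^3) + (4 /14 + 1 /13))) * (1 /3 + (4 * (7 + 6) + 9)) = 47725920 /31213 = 1529.04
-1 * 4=-4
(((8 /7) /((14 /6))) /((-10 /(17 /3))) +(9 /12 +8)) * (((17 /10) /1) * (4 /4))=14.40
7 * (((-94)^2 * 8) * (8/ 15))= 3958528/ 15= 263901.87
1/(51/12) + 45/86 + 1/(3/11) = 19409/4386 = 4.43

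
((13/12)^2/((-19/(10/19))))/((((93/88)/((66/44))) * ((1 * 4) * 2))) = -9295/1611504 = -0.01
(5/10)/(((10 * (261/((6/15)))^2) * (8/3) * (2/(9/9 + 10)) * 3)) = 11/136242000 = 0.00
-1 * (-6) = 6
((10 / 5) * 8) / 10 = 1.60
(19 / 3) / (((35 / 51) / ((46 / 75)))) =14858 / 2625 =5.66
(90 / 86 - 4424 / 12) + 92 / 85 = -4019087 / 10965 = -366.54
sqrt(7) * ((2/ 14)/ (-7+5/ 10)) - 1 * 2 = -2 - 2 * sqrt(7)/ 91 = -2.06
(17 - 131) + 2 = -112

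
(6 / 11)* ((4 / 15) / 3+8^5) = 2949128 / 165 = 17873.50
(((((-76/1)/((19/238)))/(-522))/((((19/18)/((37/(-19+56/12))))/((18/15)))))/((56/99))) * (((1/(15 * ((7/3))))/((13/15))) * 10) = -6725268/2156063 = -3.12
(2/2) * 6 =6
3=3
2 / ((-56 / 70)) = -5 / 2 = -2.50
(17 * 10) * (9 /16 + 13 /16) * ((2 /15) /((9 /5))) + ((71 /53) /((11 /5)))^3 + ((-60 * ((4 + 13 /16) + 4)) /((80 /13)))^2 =7400.11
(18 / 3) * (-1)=-6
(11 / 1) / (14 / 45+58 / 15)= 495 / 188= 2.63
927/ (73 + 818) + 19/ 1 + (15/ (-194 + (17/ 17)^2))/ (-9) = 383077/ 19107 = 20.05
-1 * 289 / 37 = -289 / 37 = -7.81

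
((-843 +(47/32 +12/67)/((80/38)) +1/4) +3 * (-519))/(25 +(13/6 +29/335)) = -617206299/7011712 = -88.03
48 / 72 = 2 / 3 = 0.67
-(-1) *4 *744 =2976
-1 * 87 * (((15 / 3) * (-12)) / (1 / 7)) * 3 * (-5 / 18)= -30450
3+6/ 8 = 15/ 4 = 3.75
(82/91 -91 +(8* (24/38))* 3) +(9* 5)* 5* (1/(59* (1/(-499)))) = -201768282/102011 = -1977.91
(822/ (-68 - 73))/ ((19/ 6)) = -1644/ 893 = -1.84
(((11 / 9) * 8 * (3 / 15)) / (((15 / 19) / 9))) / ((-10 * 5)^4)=209 / 58593750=0.00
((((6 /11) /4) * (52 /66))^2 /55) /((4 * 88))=169 /283449760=0.00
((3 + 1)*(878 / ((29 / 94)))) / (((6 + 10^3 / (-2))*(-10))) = 2.30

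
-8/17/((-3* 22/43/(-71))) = -12212/561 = -21.77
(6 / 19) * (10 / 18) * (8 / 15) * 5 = 80 / 171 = 0.47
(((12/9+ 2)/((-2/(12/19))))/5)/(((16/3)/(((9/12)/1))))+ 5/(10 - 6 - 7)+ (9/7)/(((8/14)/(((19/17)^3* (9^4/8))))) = 23070773365/8961312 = 2574.49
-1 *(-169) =169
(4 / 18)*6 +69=211 / 3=70.33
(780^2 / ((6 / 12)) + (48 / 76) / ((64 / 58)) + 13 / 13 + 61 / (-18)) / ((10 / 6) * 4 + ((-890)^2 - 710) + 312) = 1664579915 / 1083057456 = 1.54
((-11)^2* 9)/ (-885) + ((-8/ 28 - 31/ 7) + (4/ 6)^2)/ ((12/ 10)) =-533989/ 111510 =-4.79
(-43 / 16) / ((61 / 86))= -1849 / 488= -3.79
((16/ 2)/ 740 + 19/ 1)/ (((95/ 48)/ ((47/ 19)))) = 7934352/ 333925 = 23.76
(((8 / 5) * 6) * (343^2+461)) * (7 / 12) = 661416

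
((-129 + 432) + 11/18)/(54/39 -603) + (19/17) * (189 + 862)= 2809988117/2393226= 1174.14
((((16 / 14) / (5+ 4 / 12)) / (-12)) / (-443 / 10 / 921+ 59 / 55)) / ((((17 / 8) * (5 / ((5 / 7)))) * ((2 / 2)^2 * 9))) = -6754 / 51881739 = -0.00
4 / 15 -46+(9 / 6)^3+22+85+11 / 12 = 7867 / 120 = 65.56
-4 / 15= -0.27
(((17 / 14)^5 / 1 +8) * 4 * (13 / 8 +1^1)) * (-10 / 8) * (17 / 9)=-162136055 / 614656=-263.78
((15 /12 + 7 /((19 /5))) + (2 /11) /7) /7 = 18247 /40964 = 0.45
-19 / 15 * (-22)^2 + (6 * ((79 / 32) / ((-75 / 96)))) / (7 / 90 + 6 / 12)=-125947 / 195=-645.88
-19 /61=-0.31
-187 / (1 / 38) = -7106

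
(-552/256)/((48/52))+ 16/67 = -17985/8576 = -2.10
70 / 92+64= 2979 / 46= 64.76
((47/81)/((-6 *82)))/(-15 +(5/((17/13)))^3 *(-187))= 13583/120560668920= 0.00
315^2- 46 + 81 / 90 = 991799 / 10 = 99179.90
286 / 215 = 1.33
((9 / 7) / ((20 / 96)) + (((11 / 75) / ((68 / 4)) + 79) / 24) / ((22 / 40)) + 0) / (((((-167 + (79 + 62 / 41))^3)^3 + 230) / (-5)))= 117219756373626523972 / 522156563813717431796880088114554153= 0.00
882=882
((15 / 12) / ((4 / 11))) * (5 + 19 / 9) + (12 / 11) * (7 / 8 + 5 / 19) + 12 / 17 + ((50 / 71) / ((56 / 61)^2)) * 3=28.90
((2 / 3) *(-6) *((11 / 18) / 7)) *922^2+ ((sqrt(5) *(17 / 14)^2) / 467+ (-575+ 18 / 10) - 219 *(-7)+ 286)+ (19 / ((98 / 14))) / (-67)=-6238827326 / 21105+ 289 *sqrt(5) / 91532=-295608.96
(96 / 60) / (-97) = -8 / 485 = -0.02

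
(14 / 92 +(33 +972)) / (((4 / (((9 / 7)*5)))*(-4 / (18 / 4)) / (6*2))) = -56177955 / 2576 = -21808.21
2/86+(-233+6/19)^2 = 840445724/15523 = 54141.97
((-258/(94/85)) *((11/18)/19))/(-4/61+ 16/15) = -12262525/1635976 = -7.50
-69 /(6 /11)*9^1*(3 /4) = -6831 /8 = -853.88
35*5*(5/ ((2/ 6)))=2625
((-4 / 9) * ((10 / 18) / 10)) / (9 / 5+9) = -5 / 2187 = -0.00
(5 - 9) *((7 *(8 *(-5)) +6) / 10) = 548 / 5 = 109.60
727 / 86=8.45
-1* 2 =-2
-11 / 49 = -0.22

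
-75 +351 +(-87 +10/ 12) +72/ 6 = 1211/ 6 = 201.83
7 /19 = 0.37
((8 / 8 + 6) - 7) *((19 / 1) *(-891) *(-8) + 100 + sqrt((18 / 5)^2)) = 0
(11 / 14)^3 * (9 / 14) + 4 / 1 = 165643 / 38416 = 4.31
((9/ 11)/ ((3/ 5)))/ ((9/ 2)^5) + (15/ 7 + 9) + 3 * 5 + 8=34.14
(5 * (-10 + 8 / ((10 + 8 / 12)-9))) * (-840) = 21840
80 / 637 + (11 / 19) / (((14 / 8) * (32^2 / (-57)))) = 17477 / 163072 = 0.11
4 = 4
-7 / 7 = -1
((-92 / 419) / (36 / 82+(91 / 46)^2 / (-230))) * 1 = -1835756960 / 3528281261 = -0.52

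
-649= -649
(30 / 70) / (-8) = -3 / 56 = -0.05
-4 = -4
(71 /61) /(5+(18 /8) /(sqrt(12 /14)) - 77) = -18176 /1123071 - 284 * sqrt(42) /3369213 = -0.02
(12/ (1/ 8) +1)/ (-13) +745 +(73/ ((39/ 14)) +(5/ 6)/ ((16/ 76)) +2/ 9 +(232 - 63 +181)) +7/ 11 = 11516699/ 10296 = 1118.56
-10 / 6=-5 / 3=-1.67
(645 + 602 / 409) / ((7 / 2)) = 528814 / 2863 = 184.71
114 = 114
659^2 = 434281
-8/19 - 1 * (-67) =1265/19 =66.58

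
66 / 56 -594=-16599 / 28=-592.82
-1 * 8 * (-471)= 3768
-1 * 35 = -35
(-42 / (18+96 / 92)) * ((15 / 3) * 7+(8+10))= -8533 / 73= -116.89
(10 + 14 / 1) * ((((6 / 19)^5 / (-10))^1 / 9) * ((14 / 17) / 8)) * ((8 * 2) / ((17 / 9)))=-2612736 / 3577963055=-0.00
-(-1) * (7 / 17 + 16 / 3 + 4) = 497 / 51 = 9.75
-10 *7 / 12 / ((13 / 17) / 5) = -2975 / 78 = -38.14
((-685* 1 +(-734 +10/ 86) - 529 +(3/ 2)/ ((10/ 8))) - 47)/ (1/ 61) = -26147162/ 215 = -121614.71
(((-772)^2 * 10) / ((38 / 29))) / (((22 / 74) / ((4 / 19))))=3220805.00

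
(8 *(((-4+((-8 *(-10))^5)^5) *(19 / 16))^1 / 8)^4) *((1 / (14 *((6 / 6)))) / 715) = 10369865838745568798773051193718694192437047364050603400328175633145850200482822264127559268880736269707304553501217591218423537087570097104437166118206875597288473886720000000000000000000130321 / 1312030720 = 7903676095896267427925050000000000000000000000000000000000000000000000000000000000000000000000000000000000000000000000000000000000000000000000000000000000000000000000000000000000000000.00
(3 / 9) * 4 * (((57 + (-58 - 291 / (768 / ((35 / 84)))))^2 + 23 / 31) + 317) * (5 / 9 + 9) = 4013984731117 / 987365376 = 4065.35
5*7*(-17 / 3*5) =-2975 / 3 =-991.67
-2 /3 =-0.67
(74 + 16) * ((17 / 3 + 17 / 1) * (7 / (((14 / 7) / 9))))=64260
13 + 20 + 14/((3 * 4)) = 205/6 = 34.17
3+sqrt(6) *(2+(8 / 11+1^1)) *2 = 3+82 *sqrt(6) / 11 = 21.26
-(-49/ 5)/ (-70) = -7/ 50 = -0.14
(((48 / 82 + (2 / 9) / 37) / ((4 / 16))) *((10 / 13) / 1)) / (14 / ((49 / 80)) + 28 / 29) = 0.08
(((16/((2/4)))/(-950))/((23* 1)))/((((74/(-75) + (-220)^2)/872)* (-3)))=6976/793138831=0.00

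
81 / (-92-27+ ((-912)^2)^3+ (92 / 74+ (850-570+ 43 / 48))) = 143856 / 1021908452667644210119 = 0.00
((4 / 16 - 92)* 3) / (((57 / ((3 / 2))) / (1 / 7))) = -1101 / 1064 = -1.03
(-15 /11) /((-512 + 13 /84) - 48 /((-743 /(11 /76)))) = 17787420 /6676442597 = 0.00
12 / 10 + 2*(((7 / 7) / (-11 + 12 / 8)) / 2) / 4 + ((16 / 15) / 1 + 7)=9.24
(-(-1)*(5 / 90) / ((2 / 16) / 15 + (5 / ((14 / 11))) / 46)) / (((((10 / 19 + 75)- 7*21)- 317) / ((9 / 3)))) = -61180 / 13366991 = -0.00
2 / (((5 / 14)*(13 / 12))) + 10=15.17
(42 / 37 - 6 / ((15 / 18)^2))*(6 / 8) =-10413 / 1850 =-5.63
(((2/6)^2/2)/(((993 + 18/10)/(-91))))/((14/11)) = -715/179064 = -0.00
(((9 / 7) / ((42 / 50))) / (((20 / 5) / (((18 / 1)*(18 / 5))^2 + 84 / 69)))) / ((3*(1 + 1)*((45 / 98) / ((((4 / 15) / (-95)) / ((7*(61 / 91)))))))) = -31396924 / 89967375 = -0.35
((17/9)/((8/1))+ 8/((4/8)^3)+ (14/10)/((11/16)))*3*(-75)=-1312195/88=-14911.31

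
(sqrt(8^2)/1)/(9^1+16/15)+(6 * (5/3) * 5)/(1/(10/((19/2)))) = 53.43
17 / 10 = 1.70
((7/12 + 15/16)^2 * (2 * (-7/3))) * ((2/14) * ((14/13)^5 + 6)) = -7368893239/641594304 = -11.49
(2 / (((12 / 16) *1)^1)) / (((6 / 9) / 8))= 32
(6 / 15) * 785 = 314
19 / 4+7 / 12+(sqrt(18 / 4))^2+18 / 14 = 467 / 42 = 11.12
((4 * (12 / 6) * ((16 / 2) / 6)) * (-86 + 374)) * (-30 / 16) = -5760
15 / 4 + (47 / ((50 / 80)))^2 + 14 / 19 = 10753101 / 1900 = 5659.53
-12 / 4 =-3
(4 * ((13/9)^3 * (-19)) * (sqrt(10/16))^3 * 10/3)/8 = -1043575 * sqrt(10)/69984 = -47.15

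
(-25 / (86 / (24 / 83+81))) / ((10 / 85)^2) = -48747075 / 28552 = -1707.31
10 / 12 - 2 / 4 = 1 / 3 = 0.33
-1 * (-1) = 1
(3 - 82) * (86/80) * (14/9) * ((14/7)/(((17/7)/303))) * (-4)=33623506/255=131856.89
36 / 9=4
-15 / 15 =-1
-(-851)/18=851/18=47.28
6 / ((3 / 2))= 4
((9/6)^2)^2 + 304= 4945/16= 309.06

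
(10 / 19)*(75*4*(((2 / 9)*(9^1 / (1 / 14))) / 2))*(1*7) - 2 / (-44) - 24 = 6457987 / 418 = 15449.73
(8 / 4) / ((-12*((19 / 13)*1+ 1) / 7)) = -0.47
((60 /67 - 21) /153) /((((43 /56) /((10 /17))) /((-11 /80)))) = 34573 /2497827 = 0.01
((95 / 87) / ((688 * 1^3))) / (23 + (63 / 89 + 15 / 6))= 1691 / 27922824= 0.00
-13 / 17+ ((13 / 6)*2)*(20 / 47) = 2587 / 2397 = 1.08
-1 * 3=-3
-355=-355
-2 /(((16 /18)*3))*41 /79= -123 /316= -0.39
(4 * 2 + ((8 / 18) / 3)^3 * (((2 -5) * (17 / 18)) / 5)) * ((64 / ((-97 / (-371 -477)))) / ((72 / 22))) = 352436615168 / 257748885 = 1367.36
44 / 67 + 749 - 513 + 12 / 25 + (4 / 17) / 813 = 5489763184 / 23150175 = 237.14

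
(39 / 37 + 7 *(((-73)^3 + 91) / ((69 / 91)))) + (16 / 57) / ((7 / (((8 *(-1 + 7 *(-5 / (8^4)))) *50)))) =-6502200117003 / 1810928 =-3590534.86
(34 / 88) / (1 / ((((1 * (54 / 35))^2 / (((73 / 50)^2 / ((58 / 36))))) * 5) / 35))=1996650 / 20106317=0.10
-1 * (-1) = 1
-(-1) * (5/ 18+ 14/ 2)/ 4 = 131/ 72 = 1.82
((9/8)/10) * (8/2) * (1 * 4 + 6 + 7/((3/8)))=129/10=12.90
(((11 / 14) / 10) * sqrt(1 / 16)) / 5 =11 / 2800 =0.00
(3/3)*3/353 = 3/353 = 0.01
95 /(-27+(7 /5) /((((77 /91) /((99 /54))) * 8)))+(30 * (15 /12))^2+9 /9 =35872481 /25556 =1403.68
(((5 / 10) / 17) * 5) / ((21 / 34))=5 / 21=0.24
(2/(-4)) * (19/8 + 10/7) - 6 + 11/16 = -101/14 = -7.21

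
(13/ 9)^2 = 169/ 81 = 2.09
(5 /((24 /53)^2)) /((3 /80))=70225 /108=650.23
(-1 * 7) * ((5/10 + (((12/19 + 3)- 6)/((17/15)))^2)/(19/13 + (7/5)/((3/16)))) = -1386265335/363273578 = -3.82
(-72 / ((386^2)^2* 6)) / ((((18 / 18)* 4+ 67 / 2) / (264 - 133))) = -131 / 69374400050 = -0.00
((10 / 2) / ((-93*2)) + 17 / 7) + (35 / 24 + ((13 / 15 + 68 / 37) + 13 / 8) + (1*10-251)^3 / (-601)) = 6745536845563 / 289525740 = 23298.57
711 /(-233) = -711 /233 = -3.05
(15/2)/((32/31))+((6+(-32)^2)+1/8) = 1037.39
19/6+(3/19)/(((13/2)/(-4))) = 4549/1482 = 3.07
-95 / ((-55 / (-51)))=-969 / 11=-88.09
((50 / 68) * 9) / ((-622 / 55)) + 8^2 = 63.41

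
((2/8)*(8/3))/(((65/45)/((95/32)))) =285/208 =1.37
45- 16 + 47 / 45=1352 / 45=30.04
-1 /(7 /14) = -2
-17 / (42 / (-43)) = 731 / 42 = 17.40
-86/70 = -43/35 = -1.23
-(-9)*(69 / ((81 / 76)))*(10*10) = 174800 / 3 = 58266.67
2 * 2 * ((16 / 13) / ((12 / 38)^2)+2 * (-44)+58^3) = 91277008 / 117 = 780145.37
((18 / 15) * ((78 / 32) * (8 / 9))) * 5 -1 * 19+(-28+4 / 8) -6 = -79 / 2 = -39.50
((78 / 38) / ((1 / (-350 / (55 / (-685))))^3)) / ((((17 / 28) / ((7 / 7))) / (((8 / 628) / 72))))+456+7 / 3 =10032547956093875 / 202489023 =49546132.46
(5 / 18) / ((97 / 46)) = 115 / 873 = 0.13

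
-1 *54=-54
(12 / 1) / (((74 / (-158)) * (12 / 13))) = -1027 / 37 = -27.76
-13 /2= -6.50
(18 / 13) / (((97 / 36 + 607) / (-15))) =-9720 / 285337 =-0.03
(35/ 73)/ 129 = 35/ 9417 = 0.00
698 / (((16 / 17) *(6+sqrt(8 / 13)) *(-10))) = -10.93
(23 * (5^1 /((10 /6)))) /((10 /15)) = 207 /2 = 103.50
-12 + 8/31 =-364/31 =-11.74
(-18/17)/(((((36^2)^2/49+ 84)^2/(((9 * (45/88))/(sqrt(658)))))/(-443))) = 61539345 * sqrt(658)/22147916313711232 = 0.00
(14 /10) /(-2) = -7 /10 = -0.70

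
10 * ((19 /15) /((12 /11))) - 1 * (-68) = 1433 /18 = 79.61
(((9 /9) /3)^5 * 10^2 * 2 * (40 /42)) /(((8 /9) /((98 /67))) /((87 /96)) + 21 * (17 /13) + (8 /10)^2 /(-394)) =51988300000 /1865728717389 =0.03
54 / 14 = 3.86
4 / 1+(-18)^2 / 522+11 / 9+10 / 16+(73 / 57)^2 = 2037211 / 251256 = 8.11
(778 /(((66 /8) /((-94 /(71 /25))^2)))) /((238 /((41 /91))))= 352313410000 /1801436637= 195.57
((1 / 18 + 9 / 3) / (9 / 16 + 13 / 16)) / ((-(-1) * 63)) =20 / 567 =0.04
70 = 70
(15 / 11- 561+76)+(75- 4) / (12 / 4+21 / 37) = -61213 / 132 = -463.73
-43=-43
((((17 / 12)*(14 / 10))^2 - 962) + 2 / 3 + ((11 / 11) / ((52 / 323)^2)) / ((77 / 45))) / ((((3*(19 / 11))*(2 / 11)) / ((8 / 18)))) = -240871302001 / 546191100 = -441.00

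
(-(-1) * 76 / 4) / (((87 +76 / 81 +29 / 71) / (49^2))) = 262354869 / 508082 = 516.36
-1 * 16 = -16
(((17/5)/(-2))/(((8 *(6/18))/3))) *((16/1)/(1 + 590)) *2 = -0.10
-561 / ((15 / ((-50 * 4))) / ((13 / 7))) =13891.43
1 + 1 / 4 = 5 / 4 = 1.25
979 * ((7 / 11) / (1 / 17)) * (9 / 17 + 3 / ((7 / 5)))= 28302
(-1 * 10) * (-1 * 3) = 30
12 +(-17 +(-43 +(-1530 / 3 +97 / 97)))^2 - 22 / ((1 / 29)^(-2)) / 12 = 1633758547 / 5046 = 323773.00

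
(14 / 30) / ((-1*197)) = -7 / 2955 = -0.00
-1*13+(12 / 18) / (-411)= -16031 / 1233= -13.00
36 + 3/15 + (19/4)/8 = 5887/160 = 36.79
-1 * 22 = -22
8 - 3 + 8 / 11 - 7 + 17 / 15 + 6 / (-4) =-541 / 330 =-1.64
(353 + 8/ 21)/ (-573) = -0.62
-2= -2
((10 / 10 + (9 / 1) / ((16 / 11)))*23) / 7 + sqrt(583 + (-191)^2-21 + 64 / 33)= 2645 / 112 + sqrt(40341939) / 33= 216.09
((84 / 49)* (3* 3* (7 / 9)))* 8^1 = 96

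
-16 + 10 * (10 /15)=-28 /3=-9.33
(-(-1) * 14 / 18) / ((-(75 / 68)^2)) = -32368 / 50625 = -0.64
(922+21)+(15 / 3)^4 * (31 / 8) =26919 / 8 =3364.88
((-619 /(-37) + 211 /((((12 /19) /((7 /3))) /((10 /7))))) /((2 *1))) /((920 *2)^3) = 752807 /8297699328000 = 0.00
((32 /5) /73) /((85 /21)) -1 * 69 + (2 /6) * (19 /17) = -6385484 /93075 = -68.61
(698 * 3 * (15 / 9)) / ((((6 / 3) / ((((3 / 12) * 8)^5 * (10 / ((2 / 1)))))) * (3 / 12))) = 1116800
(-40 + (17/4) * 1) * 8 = -286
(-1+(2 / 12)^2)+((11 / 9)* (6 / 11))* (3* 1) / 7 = -173 / 252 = -0.69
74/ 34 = 37/ 17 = 2.18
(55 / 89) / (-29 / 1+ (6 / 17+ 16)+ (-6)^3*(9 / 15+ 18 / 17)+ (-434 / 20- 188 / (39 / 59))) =-364650 / 399514681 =-0.00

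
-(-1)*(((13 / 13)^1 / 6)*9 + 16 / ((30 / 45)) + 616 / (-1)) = -590.50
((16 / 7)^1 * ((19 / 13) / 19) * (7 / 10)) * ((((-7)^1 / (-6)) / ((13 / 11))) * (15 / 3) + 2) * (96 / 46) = 34624 / 19435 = 1.78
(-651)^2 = 423801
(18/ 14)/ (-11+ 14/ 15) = -135/ 1057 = -0.13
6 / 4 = 3 / 2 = 1.50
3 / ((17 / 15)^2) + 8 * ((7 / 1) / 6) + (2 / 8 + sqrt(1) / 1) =44803 / 3468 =12.92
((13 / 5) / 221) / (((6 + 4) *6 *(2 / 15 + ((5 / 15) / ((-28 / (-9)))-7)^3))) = -5488 / 9162315835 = -0.00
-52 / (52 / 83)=-83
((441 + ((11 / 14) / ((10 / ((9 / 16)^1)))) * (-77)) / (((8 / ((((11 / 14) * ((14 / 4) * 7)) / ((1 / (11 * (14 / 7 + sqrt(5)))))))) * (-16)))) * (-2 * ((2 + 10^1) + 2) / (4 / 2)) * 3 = 2490731397 / 40960 + 2490731397 * sqrt(5) / 81920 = 128795.26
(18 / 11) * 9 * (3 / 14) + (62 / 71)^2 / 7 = 1267247 / 388157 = 3.26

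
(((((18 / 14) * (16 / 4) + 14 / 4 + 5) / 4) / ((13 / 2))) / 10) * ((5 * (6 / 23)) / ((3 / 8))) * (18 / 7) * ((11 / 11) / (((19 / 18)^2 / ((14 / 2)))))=2227824 / 755573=2.95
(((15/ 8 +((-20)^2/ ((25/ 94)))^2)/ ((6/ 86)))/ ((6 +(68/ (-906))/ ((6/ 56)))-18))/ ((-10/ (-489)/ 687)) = -118418150349130671/ 1380800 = -85760537622.49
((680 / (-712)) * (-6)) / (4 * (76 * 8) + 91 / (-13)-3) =255 / 107779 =0.00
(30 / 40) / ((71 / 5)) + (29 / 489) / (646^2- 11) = 3060940411 / 57953649180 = 0.05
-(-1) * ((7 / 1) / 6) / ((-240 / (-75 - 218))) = 2051 / 1440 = 1.42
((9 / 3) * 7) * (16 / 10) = 168 / 5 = 33.60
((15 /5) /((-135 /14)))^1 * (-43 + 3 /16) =959 /72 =13.32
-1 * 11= -11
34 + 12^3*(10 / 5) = 3490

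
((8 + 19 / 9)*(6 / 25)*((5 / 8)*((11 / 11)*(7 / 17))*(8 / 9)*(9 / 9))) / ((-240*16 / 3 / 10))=-637 / 146880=-0.00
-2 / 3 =-0.67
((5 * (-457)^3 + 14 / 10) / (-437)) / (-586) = -1193049909 / 640205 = -1863.54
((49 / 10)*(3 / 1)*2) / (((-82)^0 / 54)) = 7938 / 5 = 1587.60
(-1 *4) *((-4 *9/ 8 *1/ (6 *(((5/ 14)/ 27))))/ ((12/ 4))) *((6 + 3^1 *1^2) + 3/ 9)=3528/ 5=705.60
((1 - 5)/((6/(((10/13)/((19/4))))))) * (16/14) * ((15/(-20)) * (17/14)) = 1360/12103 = 0.11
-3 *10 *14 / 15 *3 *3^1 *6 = -1512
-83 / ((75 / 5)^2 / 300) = -332 / 3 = -110.67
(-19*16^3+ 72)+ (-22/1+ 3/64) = -4977533/64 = -77773.95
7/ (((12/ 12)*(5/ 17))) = 119/ 5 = 23.80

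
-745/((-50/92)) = 6854/5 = 1370.80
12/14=6/7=0.86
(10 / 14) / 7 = 5 / 49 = 0.10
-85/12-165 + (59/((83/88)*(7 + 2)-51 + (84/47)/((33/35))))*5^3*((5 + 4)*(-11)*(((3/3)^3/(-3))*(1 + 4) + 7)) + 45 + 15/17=3281214310685/34269348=95747.79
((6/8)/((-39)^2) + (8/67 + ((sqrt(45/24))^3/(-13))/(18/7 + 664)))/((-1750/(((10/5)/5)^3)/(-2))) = 32582/3715359375 -3 * sqrt(30)/758225000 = 0.00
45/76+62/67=7727/5092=1.52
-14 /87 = -0.16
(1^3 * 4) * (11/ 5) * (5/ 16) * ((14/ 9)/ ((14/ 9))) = 11/ 4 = 2.75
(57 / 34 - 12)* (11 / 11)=-10.32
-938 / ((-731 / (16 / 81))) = 15008 / 59211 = 0.25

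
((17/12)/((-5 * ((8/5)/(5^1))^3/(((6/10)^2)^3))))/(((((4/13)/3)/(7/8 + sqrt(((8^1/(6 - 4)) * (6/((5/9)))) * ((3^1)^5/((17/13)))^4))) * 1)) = -283720938111 * sqrt(30)/1740800 - 1127763/327680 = -892698.51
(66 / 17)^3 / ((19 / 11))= 3162456 / 93347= 33.88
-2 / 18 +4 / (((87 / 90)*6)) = 151 / 261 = 0.58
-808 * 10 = -8080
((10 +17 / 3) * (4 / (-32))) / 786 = -47 / 18864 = -0.00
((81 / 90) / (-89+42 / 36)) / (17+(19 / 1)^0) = -3 / 5270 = -0.00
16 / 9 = 1.78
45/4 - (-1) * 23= 137/4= 34.25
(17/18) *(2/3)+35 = 962/27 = 35.63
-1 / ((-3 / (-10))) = -10 / 3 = -3.33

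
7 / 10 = 0.70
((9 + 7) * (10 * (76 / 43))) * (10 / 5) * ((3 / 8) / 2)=4560 / 43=106.05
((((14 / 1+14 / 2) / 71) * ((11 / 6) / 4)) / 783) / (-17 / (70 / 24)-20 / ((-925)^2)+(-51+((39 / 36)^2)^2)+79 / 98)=-61982844000 / 19563302533583929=-0.00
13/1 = 13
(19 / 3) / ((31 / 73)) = 1387 / 93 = 14.91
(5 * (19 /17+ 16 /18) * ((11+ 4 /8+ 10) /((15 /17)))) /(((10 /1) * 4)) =13201 /2160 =6.11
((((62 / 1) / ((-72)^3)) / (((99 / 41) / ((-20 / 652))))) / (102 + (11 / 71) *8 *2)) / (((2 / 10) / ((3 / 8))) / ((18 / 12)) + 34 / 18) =2256025 / 250700953637376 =0.00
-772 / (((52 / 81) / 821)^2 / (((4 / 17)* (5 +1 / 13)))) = -56332314666738 / 37349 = -1508268351.68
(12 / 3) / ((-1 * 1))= -4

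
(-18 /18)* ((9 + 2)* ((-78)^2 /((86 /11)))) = -8560.05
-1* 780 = -780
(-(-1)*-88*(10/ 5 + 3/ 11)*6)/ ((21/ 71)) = -28400/ 7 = -4057.14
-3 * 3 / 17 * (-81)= 729 / 17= 42.88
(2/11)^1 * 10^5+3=200033/11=18184.82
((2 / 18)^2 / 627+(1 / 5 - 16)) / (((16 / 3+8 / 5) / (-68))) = 34103428 / 220077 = 154.96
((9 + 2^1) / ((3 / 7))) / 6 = 77 / 18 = 4.28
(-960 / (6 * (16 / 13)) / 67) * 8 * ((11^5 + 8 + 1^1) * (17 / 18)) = -1423770400 / 603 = -2361144.94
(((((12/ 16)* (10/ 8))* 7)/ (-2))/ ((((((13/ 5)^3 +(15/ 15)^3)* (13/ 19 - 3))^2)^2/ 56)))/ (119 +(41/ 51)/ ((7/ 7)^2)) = -0.00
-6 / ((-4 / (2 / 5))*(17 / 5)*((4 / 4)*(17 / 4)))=12 / 289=0.04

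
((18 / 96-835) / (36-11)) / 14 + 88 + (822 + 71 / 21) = 15304729 / 16800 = 911.00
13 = 13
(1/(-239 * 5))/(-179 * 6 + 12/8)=2/2563275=0.00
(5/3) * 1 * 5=25/3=8.33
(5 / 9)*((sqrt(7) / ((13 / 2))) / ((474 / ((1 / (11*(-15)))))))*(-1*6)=2*sqrt(7) / 305019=0.00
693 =693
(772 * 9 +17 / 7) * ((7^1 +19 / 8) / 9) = 1216325 / 168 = 7240.03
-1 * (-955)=955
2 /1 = 2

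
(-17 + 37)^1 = 20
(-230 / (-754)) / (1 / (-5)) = -575 / 377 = -1.53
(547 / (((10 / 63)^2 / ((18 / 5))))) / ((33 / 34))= 110723193 / 1375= 80525.96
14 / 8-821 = -3277 / 4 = -819.25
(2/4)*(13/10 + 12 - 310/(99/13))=-27133/1980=-13.70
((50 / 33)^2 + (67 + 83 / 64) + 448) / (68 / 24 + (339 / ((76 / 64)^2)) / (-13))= -169622980111 / 5121761568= -33.12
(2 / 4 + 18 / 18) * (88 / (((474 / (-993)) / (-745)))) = 16275270 / 79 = 206016.08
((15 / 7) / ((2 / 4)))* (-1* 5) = -150 / 7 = -21.43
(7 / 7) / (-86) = -1 / 86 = -0.01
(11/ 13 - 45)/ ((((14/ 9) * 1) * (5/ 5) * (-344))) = 369/ 4472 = 0.08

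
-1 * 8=-8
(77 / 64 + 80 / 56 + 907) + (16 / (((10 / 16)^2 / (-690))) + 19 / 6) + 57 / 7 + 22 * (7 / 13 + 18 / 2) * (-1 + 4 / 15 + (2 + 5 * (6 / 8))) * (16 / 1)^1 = -917088463 / 87360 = -10497.81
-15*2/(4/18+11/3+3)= -135/31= -4.35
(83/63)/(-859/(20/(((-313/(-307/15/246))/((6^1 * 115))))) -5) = -11721260/2127934683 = -0.01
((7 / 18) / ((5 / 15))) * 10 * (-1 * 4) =-140 / 3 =-46.67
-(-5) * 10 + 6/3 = 52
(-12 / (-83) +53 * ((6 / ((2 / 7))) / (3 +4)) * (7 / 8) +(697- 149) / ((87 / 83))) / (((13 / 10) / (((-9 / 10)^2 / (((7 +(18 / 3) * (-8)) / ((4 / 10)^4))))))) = -1032660927 / 4009159375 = -0.26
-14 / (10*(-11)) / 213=7 / 11715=0.00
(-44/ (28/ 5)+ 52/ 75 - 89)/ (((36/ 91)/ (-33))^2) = -3613358749/ 5400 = -669140.51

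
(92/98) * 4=184/49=3.76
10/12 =0.83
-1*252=-252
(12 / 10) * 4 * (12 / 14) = 144 / 35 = 4.11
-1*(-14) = 14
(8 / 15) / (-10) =-4 / 75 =-0.05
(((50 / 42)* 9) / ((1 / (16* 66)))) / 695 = 15840 / 973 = 16.28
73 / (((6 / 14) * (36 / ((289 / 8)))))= 147679 / 864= 170.92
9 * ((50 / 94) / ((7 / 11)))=7.52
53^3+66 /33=148879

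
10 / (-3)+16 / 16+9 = 20 / 3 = 6.67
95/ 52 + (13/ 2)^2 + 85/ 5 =794/ 13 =61.08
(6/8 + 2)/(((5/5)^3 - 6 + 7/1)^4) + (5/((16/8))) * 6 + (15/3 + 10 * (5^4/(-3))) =-396127/192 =-2063.16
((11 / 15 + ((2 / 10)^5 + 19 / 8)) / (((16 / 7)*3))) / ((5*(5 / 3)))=1632043 / 30000000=0.05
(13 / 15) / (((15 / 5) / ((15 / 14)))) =13 / 42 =0.31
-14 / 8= -7 / 4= -1.75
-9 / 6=-3 / 2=-1.50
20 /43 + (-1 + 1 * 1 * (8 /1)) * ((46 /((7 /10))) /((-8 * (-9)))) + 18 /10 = 33491 /3870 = 8.65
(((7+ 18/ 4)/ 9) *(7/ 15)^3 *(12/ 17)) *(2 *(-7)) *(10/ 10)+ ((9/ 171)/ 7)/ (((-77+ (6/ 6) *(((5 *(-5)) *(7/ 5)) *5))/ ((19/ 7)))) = -303082949/ 236155500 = -1.28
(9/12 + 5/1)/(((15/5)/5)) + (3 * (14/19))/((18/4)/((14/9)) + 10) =802897/82308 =9.75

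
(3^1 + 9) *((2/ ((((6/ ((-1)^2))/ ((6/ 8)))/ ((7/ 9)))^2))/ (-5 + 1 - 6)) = -49/ 2160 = -0.02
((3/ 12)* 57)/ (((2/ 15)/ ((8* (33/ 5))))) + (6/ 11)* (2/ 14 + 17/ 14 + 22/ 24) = 869213/ 154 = 5644.24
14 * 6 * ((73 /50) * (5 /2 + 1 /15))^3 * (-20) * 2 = -176809.77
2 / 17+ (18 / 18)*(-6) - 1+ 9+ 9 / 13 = 2.81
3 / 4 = 0.75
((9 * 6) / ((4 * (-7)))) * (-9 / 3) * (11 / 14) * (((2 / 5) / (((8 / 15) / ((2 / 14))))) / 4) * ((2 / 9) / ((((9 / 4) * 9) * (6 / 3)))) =11 / 16464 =0.00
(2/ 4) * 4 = 2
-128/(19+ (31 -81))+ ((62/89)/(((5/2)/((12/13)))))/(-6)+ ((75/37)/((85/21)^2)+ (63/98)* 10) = 142804347402/13423404085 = 10.64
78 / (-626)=-39 / 313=-0.12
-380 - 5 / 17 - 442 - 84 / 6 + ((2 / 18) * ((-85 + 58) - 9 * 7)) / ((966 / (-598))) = -296347 / 357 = -830.10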